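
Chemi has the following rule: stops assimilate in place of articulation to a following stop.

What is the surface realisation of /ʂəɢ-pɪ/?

The rule targets /ɢ/ (voiced uvular stop), which sits before the trigger /p/ (bilabial).
The voiced bilabial stop is [b], so /ɢ/ → [b].

[ʂəbpɪ]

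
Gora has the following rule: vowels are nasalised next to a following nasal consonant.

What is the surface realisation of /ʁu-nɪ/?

[ʁũnɪ]

/u/ sits next to the nasal /n/ and is therefore nasalised to [ũ].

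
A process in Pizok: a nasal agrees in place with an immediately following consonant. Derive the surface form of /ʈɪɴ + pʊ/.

[ʈɪmpʊ]

The rule targets /ɴ/ (voiced uvular nasal), which sits before the trigger /p/ (bilabial).
A voiced bilabial nasal is [m], so the surface segment is [m].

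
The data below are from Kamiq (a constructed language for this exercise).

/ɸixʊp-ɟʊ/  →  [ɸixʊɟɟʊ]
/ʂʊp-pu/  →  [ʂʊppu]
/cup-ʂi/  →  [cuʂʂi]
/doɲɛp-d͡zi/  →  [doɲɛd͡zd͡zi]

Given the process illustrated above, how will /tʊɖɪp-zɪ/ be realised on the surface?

[tʊɖɪzzɪ]

The data show regressive total assimilation (/p/ → [ɟ] before /ɟ/; /p/ → [ʂ] before /ʂ/; /p/ → [d͡z] before /d͡z/): in every case the target segment becomes identical to its following neighbour, copying more than a single feature.
In [ʂʊppu] the two consonants at the boundary are already identical (/p/ + /p/), so the rule applies vacuously and nothing changes.
/p/ is the segment targeted by the rule; it sits immediately before /z/, so it assimilates completely and surfaces as [z].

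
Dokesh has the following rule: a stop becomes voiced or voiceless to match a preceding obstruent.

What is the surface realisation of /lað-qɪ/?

[laðɢɪ]

/q/ is a voiceless uvular stop. The preceding trigger /ð/ is voiced, so /q/ must become voiced as well.
The voiced uvular stop is [ɢ], so /q/ → [ɢ].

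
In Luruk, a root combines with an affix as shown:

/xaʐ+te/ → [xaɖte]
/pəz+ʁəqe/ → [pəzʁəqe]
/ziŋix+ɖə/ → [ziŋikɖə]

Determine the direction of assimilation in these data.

Underlying /ʐ/ is realised as [ɖ] next to /t/; /t/ itself does not change.
The change fricative → stop matches the manner of the following /t/, identifying this as manner assimilation.
The other alternating form patterns the same way: /x/ → [k] before /ɖ/ (fricative → stop, matching a stop) — only manner changes, and always toward the following segment.
Nothing changes in [pəzʁəqe]: there the adjacent consonants already agree in manner (/z/ and /ʁ/ are both fricatives), so this form is consistent with the same rule.
Since the segment that changes precedes the conditioning segment, the assimilation is regressive.

regressive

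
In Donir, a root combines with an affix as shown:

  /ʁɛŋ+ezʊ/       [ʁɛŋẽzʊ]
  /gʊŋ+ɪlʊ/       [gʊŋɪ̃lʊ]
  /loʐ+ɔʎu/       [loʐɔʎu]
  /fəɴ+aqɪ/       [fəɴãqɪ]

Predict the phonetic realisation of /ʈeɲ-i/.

[ʈeɲĩ]

The data show progressive nasality assimilation (vowel nasalisation): /e/ → [ẽ] after /ŋ/; /ɪ/ → [ɪ̃] after /ŋ/; /a/ → [ã] after /ɴ/ — a vowel is nasalised by an immediately preceding nasal consonant.
No change occurs in [loʐɔʎu] because the vowel at the boundary is adjacent to an oral consonant, not a nasal (/ɔ/ next to /ʐ/).
/i/ sits next to the nasal /ɲ/ and is therefore nasalised to [ĩ].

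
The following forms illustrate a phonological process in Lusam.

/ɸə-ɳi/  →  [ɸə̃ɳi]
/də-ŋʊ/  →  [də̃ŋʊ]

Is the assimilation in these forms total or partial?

partial assimilation

The vowel /ə/ surfaces as nasalised [ə̃] next to the following nasal /ɳ/ — it has acquired the [+nasal] feature of its neighbour.
Likewise in the remaining data: /ə/ → [ə̃] before /ŋ/ — each time a vowel is nasalised next to a following nasal.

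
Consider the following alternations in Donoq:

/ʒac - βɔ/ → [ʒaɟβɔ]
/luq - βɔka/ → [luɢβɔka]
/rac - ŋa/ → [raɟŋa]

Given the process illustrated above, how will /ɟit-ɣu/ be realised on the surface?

The data show regressive voicing assimilation: /c/ → [ɟ] before /β/; /q/ → [ɢ] before /β/; /c/ → [ɟ] before /ŋ/. In each pair only voicing changes, matching the following consonant, while place and manner stay constant.
The rule targets /t/ (voiceless alveolar stop), which sits before the trigger /ɣ/ (voiced).
The voiced alveolar stop is [d], so /t/ → [d].

[ɟidɣu]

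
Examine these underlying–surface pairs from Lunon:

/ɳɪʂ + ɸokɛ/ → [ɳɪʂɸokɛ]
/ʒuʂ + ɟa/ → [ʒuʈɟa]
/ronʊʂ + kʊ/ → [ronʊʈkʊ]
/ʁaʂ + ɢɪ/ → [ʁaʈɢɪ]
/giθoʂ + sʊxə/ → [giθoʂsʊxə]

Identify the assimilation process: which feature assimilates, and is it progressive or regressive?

regressive manner assimilation

Comparing underlying and surface forms, /ʂ/ → [ʈ] is the alternation; the neighbouring /ɟ/ is constant.
/ʂ/ is a fricative while /ɟ/ is a stop; the output [ʈ] is a stop, matching the trigger — so the feature that spreads is manner.
Place and voice are unchanged, so the assimilation is partial, not total.
Checking the remaining alternations: /ʂ/ → [ʈ] before /k/ (fricative → stop, matching a stop); /ʂ/ → [ʈ] before /ɢ/ (fricative → stop, matching a stop) — only manner changes, and always toward the following segment.
No alternation appears in [ɳɪʂɸokɛ], [giθoʂsʊxə]: there the adjacent consonants already agree in manner (/ʂ/ and /ɸ/ are both fricatives; /ʂ/ and /s/ are both fricatives), so these forms are consistent with the same rule.
The trigger is the following segment, so the direction is regressive (anticipatory).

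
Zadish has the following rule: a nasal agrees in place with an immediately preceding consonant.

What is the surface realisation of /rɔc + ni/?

The rule targets /n/ (voiced alveolar nasal), which sits after the trigger /c/ (palatal).
Changing only its place to palatal gives [ɲ] — the voiced palatal nasal.

[rɔcɲi]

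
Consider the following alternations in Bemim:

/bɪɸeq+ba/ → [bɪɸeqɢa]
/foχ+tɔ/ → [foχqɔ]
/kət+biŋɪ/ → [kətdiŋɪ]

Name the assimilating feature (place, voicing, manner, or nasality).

Underlying /b/ is realised as [ɢ] next to /q/; /q/ itself does not change.
/b/ is bilabial while /q/ is uvular; the output [ɢ] is uvular, matching the trigger — so the feature that spreads is place.
Checking the remaining alternations: /t/ → [q] after /χ/ (alveolar → uvular, matching uvular); /b/ → [d] after /t/ (bilabial → alveolar, matching alveolar) — only place changes, and always toward the preceding segment.

place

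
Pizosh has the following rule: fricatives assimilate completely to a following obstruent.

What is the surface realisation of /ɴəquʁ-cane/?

[ɴəquccane]

/ʁ/ is the segment targeted by the rule; it sits immediately before /c/, so it assimilates completely and surfaces as [c].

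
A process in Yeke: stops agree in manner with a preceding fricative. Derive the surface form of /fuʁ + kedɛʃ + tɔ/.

The rule targets /k/ (voiceless velar stop), which sits after the trigger /ʁ/ (fricative).
A voiceless velar fricative is [x], so the surface segment is [x].
The same rule applies at the second boundary: /t/ → [s] next to /ʃ/.

[fuʁxedɛʃsɔ]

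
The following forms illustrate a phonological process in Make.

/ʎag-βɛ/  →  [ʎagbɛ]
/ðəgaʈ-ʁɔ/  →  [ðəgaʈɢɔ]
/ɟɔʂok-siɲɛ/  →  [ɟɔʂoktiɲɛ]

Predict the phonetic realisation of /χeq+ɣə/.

[χeqgə]

The data show progressive manner assimilation: /β/ → [b] after /g/; /ʁ/ → [ɢ] after /ʈ/; /s/ → [t] after /k/. In each pair only manner changes, matching the preceding consonant, while place and voice stay constant.
/ɣ/ is a voiced velar fricative. The preceding trigger /q/ is a stop, so /ɣ/ must become a stop as well.
Changing only its manner to stop gives [g] — the voiced velar stop.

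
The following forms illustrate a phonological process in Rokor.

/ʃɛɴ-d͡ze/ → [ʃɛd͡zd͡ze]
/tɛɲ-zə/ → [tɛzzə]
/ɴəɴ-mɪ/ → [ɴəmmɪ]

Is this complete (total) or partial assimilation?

Underlying /ɴ/ is realised as [d͡z] next to /d͡z/; /d͡z/ itself does not change.
The output [d͡z] is identical to the trigger /d͡z/ — every feature (place, manner, voicing) has been copied — so this is total assimilation.
The other forms behave the same way: /ɲ/ → [z] before /z/; /ɴ/ → [m] before /m/ — in each case the output is a copy of the following consonant.

total assimilation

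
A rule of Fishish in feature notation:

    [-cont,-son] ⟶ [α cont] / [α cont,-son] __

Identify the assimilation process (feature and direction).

progressive manner assimilation

The shared variable α links the value of [cont] on the target to that of the neighbouring obstruent. [cont] distinguishes stops from fricatives — a manner-of-articulation feature — so this is manner assimilation.
The conditioning segment sits to the left of the focus bar, meaning the trigger precedes the segment that changes — progressive assimilation.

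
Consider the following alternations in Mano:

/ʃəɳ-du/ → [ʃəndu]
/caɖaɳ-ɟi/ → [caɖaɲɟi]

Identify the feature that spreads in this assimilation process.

Comparing underlying and surface forms, /ɳ/ → [n] is the alternation; the neighbouring /d/ is constant.
/ɳ/ is retroflex while /d/ is alveolar; the output [n] is alveolar, matching the trigger — so the feature that spreads is place.
The same holds elsewhere in the data: /ɳ/ → [ɲ] before /ɟ/ (retroflex → palatal, matching palatal) — only place changes, and always toward the following segment.

place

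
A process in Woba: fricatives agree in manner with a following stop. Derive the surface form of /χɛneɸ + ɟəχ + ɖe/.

[χɛnepɟəqɖe]

The rule targets /ɸ/ (voiceless bilabial fricative), which sits before the trigger /ɟ/ (stop).
A voiceless bilabial stop is [p], so the surface segment is [p].
At the second juncture, /χ/ likewise becomes [q] adjacent to /ɖ/.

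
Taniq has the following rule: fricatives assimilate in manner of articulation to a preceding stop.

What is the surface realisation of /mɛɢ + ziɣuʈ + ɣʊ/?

The rule targets /z/ (voiced alveolar fricative), which sits after the trigger /ɢ/ (stop).
A voiced alveolar stop is [d], so the surface segment is [d].
The same rule applies at the second boundary: /ɣ/ → [g] next to /ʈ/.

[mɛɢdiɣuʈgʊ]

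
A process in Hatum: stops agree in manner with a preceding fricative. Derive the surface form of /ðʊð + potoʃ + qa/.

[ðʊðɸotoʃχa]

/p/ is a voiceless bilabial stop. The preceding trigger /ð/ is a fricative, so /p/ must become a fricative as well.
A voiceless bilabial fricative is [ɸ], so the surface segment is [ɸ].
At the second juncture, /q/ likewise becomes [χ] adjacent to /ʃ/.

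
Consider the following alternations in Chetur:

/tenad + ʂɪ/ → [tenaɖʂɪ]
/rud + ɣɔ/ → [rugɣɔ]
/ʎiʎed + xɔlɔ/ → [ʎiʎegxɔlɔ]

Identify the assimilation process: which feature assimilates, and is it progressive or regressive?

regressive place assimilation

Comparing underlying and surface forms, /d/ → [ɖ] is the alternation; the neighbouring /ʂ/ is constant.
The change alveolar → retroflex matches the place of the following /ʂ/, identifying this as place assimilation.
Manner and voice are unchanged, so the assimilation is partial, not total.
Checking the remaining alternations: /d/ → [g] before /ɣ/ (alveolar → velar, matching velar); /d/ → [g] before /x/ (alveolar → velar, matching velar) — only place changes, and always toward the following segment.
Since the segment that changes precedes the conditioning segment, the assimilation is regressive.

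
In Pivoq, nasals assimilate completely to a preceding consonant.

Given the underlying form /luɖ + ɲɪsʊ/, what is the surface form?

[luɖɖɪsʊ]

/ɲ/ is the segment targeted by the rule; it sits immediately after /ɖ/, so it assimilates completely and surfaces as [ɖ].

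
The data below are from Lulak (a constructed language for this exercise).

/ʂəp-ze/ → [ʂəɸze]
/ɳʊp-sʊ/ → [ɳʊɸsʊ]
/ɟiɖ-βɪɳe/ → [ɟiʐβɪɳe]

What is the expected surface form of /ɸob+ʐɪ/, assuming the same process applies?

The data show regressive manner assimilation: /p/ → [ɸ] before /z/; /p/ → [ɸ] before /s/; /ɖ/ → [ʐ] before /β/. In each pair only manner changes, matching the following consonant, while place and voice stay constant.
The rule targets /b/ (voiced bilabial stop), which sits before the trigger /ʐ/ (fricative).
Changing only its manner to fricative gives [β] — the voiced bilabial fricative.

[ɸoβʐɪ]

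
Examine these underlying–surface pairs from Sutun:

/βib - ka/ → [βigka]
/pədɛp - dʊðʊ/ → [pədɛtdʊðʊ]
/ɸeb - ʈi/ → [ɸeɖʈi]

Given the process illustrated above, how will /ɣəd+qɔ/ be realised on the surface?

The data show regressive place assimilation: /b/ → [g] before /k/; /p/ → [t] before /d/; /b/ → [ɖ] before /ʈ/. In each pair only place changes, matching the following consonant, while manner and voice stay constant.
The rule targets /d/ (voiced alveolar stop), which sits before the trigger /q/ (uvular).
A voiced uvular stop is [ɢ], so the surface segment is [ɢ].

[ɣəɢqɔ]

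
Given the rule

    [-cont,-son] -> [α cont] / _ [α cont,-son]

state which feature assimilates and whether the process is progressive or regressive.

The rule copies [cont] (continuancy) from the environment onto the target stops; since [±cont] encodes the stop/fricative manner contrast, the assimilating dimension is manner.
Since the environment is written after the underscore, the trigger follows the target; the direction is regressive.

regressive manner assimilation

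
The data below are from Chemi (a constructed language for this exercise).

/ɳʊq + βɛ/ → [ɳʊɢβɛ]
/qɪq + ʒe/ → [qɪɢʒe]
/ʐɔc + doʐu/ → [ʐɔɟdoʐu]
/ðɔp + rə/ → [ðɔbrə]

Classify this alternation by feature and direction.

regressive voicing assimilation

The segment that alternates is /q/, which surfaces as [ɢ] when adjacent to /β/.
/q/ is voiceless while /β/ is voiced; the output [ɢ] is voiced, matching the trigger — so the feature that spreads is voicing.
Place and manner are unchanged, so the assimilation is partial, not total.
The same holds elsewhere in the data: /q/ → [ɢ] before /ʒ/ (voiceless → voiced, matching voiced); /c/ → [ɟ] before /d/ (voiceless → voiced, matching voiced); /p/ → [b] before /r/ (voiceless → voiced, matching voiced) — only voicing changes, and always toward the following segment.
The trigger is the following segment, so the direction is regressive (anticipatory).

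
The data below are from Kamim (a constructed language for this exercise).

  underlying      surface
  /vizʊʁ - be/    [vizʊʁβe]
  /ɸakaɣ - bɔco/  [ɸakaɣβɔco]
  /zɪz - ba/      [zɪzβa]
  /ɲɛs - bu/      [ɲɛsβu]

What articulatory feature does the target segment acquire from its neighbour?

The segment that alternates is /b/, which surfaces as [β] when adjacent to /ʁ/.
/b/ is a stop while /ʁ/ is a fricative; the output [β] is a fricative, matching the trigger — so the feature that spreads is manner.
The other alternating forms pattern the same way: /b/ → [β] after /ɣ/ (stop → fricative, matching a fricative); /b/ → [β] after /z/ (stop → fricative, matching a fricative); /b/ → [β] after /s/ (stop → fricative, matching a fricative) — only manner changes, and always toward the preceding segment.

manner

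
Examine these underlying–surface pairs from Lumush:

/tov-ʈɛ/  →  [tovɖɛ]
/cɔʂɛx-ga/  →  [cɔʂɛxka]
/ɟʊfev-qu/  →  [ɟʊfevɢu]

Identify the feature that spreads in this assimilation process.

Comparing underlying and surface forms, /ʈ/ → [ɖ] is the alternation; the neighbouring /v/ is constant.
/ʈ/ is voiceless while /v/ is voiced; the output [ɖ] is voiced, matching the trigger — so the feature that spreads is voicing.
Checking the remaining alternations: /g/ → [k] after /x/ (voiced → voiceless, matching voiceless); /q/ → [ɢ] after /v/ (voiceless → voiced, matching voiced) — only voicing changes, and always toward the preceding segment.

voicing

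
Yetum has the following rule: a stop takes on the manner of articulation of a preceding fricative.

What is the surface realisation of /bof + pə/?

[bofɸə]

The rule targets /p/ (voiceless bilabial stop), which sits after the trigger /f/ (fricative).
Changing only its manner to fricative gives [ɸ] — the voiceless bilabial fricative.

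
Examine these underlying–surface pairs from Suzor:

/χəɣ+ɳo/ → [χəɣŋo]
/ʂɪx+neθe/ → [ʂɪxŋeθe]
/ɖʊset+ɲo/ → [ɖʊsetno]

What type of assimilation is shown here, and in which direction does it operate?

progressive place assimilation

Comparing underlying and surface forms, /ɳ/ → [ŋ] is the alternation; the neighbouring /ɣ/ is constant.
/ɳ/ is retroflex while /ɣ/ is velar; the output [ŋ] is velar, matching the trigger — so the feature that spreads is place.
Manner and voice are unchanged, so the assimilation is partial, not total.
Checking the remaining alternations: /n/ → [ŋ] after /x/ (alveolar → velar, matching velar); /ɲ/ → [n] after /t/ (palatal → alveolar, matching alveolar) — only place changes, and always toward the preceding segment.
Since the segment that changes follows the conditioning segment, the assimilation is progressive.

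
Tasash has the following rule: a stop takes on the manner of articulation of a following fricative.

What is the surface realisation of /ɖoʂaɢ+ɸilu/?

[ɖoʂaʁɸilu]

/ɢ/ is a voiced uvular stop. The following trigger /ɸ/ is a fricative, so /ɢ/ must become a fricative as well.
A voiced uvular fricative is [ʁ], so the surface segment is [ʁ].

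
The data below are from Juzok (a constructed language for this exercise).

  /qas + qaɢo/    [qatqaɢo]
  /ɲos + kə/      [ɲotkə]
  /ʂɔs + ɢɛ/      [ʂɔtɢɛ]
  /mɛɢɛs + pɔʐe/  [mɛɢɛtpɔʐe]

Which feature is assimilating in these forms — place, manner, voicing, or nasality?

The segment that alternates is /s/, which surfaces as [t] when adjacent to /q/.
/s/ is a fricative while /q/ is a stop; the output [t] is a stop, matching the trigger — so the feature that spreads is manner.
The other alternating forms pattern the same way: /s/ → [t] before /k/ (fricative → stop, matching a stop); /s/ → [t] before /ɢ/ (fricative → stop, matching a stop); /s/ → [t] before /p/ (fricative → stop, matching a stop) — only manner changes, and always toward the following segment.

manner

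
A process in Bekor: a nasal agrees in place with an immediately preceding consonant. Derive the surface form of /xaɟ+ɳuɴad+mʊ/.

The rule targets /ɳ/ (voiced retroflex nasal), which sits after the trigger /ɟ/ (palatal).
A voiced palatal nasal is [ɲ], so the surface segment is [ɲ].
The same rule applies at the second boundary: /m/ → [n] next to /d/.

[xaɟɲuɴadnʊ]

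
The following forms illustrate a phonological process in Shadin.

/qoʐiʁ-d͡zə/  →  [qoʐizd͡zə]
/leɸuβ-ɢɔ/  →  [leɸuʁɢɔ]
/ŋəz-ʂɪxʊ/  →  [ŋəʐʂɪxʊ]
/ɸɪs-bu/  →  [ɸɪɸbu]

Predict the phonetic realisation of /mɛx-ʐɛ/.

[mɛʂʐɛ]

The data show regressive place assimilation: /ʁ/ → [z] before /d͡z/; /β/ → [ʁ] before /ɢ/; /z/ → [ʐ] before /ʂ/; /s/ → [ɸ] before /b/. In each pair only place changes, matching the following consonant, while manner and voice stay constant.
/x/ is a voiceless velar fricative. The following trigger /ʐ/ is retroflex, so /x/ must become retroflex as well.
A voiceless retroflex fricative is [ʂ], so the surface segment is [ʂ].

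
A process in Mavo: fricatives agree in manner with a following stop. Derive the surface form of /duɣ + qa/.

[dugqa]

/ɣ/ is a voiced velar fricative. The following trigger /q/ is a stop, so /ɣ/ must become a stop as well.
A voiced velar stop is [g], so the surface segment is [g].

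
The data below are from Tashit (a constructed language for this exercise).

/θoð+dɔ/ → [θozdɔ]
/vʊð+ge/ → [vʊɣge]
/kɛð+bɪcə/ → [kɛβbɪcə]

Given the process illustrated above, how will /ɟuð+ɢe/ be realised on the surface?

The data show regressive place assimilation: /ð/ → [z] before /d/; /ð/ → [ɣ] before /g/; /ð/ → [β] before /b/. In each pair only place changes, matching the following consonant, while manner and voice stay constant.
The rule targets /ð/ (voiced dental fricative), which sits before the trigger /ɢ/ (uvular).
The voiced uvular fricative is [ʁ], so /ð/ → [ʁ].

[ɟuʁɢe]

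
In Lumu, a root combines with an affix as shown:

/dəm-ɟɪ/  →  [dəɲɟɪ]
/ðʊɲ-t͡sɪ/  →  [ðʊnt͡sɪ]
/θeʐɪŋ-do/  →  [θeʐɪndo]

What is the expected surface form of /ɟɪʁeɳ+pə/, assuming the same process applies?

[ɟɪʁempə]

The data show regressive place assimilation: /m/ → [ɲ] before /ɟ/; /ɲ/ → [n] before /t͡s/; /ŋ/ → [n] before /d/. In each pair only place changes, matching the following consonant, while manner and voice stay constant.
The rule targets /ɳ/ (voiced retroflex nasal), which sits before the trigger /p/ (bilabial).
The voiced bilabial nasal is [m], so /ɳ/ → [m].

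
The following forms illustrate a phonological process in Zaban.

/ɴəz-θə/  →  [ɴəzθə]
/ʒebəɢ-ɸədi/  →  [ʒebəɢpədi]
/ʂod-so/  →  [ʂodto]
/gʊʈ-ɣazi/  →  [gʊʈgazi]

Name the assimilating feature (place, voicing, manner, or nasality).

manner

The segment that alternates is /ɸ/, which surfaces as [p] when adjacent to /ɢ/.
The change fricative → stop matches the manner of the preceding /ɢ/, identifying this as manner assimilation.
The same holds elsewhere in the data: /s/ → [t] after /d/ (fricative → stop, matching a stop); /ɣ/ → [g] after /ʈ/ (fricative → stop, matching a stop) — only manner changes, and always toward the preceding segment.
No alternation appears in [ɴəzθə]: there the adjacent consonants already agree in manner (/θ/ and /z/ are both fricatives), so this form is consistent with the same rule.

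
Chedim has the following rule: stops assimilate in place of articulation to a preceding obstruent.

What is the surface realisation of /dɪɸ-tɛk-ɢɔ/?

/t/ is a voiceless alveolar stop. The preceding trigger /ɸ/ is bilabial, so /t/ must become bilabial as well.
A voiceless bilabial stop is [p], so the surface segment is [p].
The same rule applies at the second boundary: /ɢ/ → [g] next to /k/.

[dɪɸpɛkgɔ]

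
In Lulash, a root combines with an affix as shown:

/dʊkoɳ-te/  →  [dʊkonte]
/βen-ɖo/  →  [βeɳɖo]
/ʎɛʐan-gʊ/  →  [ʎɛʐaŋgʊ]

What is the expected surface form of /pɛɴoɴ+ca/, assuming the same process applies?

The data show regressive place assimilation: /ɳ/ → [n] before /t/; /n/ → [ɳ] before /ɖ/; /n/ → [ŋ] before /g/. In each pair only place changes, matching the following consonant, while manner and voice stay constant.
/ɴ/ is a voiced uvular nasal. The following trigger /c/ is palatal, so /ɴ/ must become palatal as well.
Changing only its place to palatal gives [ɲ] — the voiced palatal nasal.

[pɛɴoɲca]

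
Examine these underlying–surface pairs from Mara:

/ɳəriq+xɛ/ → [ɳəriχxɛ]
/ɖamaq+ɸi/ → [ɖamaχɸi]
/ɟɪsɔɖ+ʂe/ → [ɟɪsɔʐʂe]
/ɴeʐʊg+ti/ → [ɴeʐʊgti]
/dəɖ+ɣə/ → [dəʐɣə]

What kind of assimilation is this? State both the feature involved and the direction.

The segment that alternates is /q/, which surfaces as [χ] when adjacent to /x/.
/q/ is a stop while /x/ is a fricative; the output [χ] is a fricative, matching the trigger — so the feature that spreads is manner.
Place and voice are unchanged, so the assimilation is partial, not total.
Checking the remaining alternations: /q/ → [χ] before /ɸ/ (stop → fricative, matching a fricative); /ɖ/ → [ʐ] before /ʂ/ (stop → fricative, matching a fricative); /ɖ/ → [ʐ] before /ɣ/ (stop → fricative, matching a fricative) — only manner changes, and always toward the following segment.
No alternation appears in [ɴeʐʊgti]: there the adjacent consonants already agree in manner (/g/ and /t/ are both stops), so this form is consistent with the same rule.
The trigger is the following segment, so the direction is regressive (anticipatory).

regressive manner assimilation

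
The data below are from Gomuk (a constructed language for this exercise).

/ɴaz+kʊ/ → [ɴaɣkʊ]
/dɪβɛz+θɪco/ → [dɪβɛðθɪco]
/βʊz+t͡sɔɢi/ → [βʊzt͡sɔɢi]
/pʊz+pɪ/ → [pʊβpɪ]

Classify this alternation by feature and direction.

Comparing underlying and surface forms, /z/ → [ɣ] is the alternation; the neighbouring /k/ is constant.
The change alveolar → velar matches the place of the following /k/, identifying this as place assimilation.
Manner and voice are unchanged, so the assimilation is partial, not total.
Checking the remaining alternations: /z/ → [ð] before /θ/ (alveolar → dental, matching dental); /z/ → [β] before /p/ (alveolar → bilabial, matching bilabial) — only place changes, and always toward the following segment.
Nothing changes in [βʊzt͡sɔɢi]: there the adjacent consonants already agree in place (/z/ and /t͡s/ are both alveolar), so this form is consistent with the same rule.
Since the segment that changes precedes the conditioning segment, the assimilation is regressive.

regressive place assimilation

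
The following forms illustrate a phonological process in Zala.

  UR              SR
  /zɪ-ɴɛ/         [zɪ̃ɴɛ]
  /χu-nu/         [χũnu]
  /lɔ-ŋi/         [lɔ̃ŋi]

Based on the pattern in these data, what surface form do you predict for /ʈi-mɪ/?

[ʈĩmɪ]

The data show regressive nasality assimilation (vowel nasalisation): /ɪ/ → [ɪ̃] before /ɴ/; /u/ → [ũ] before /n/; /ɔ/ → [ɔ̃] before /ŋ/ — a vowel is nasalised by an immediately following nasal consonant.
The vowel /i/ is adjacent to the following nasal /m/, so it acquires [+nasal] and surfaces as [ĩ].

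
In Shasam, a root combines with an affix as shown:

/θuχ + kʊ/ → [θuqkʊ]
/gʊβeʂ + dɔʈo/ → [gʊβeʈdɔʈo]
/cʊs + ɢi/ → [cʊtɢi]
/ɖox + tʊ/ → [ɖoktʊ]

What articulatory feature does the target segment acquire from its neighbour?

Comparing underlying and surface forms, /χ/ → [q] is the alternation; the neighbouring /k/ is constant.
/χ/ is a fricative while /k/ is a stop; the output [q] is a stop, matching the trigger — so the feature that spreads is manner.
The same holds elsewhere in the data: /ʂ/ → [ʈ] before /d/ (fricative → stop, matching a stop); /s/ → [t] before /ɢ/ (fricative → stop, matching a stop); /x/ → [k] before /t/ (fricative → stop, matching a stop) — only manner changes, and always toward the following segment.

manner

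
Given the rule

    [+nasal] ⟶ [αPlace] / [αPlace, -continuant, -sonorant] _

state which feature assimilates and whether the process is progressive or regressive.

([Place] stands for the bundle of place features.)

progressive place assimilation

The rule copies the place features (abbreviated [Place]) from the environment onto the target, so the assimilating feature is place.
Since the environment is written before the underscore, the trigger precedes the target; the direction is progressive.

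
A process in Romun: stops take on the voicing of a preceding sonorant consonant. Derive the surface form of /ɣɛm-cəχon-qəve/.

[ɣɛmɟəχonɢəve]

/c/ is a voiceless palatal stop. The preceding trigger /m/ is voiced, so /c/ must become voiced as well.
The voiced palatal stop is [ɟ], so /c/ → [ɟ].
The same rule applies at the second boundary: /q/ → [ɢ] next to /n/.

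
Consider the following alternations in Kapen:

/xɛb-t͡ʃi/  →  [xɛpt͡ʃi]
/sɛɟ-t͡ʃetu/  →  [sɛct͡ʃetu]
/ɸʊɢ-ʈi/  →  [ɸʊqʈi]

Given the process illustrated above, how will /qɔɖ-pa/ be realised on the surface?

[qɔʈpa]

The data show regressive voicing assimilation: /b/ → [p] before /t͡ʃ/; /ɟ/ → [c] before /t͡ʃ/; /ɢ/ → [q] before /ʈ/. In each pair only voicing changes, matching the following consonant, while place and manner stay constant.
The rule targets /ɖ/ (voiced retroflex stop), which sits before the trigger /p/ (voiceless).
A voiceless retroflex stop is [ʈ], so the surface segment is [ʈ].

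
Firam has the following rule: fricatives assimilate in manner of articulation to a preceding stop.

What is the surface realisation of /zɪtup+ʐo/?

/ʐ/ is a voiced retroflex fricative. The preceding trigger /p/ is a stop, so /ʐ/ must become a stop as well.
A voiced retroflex stop is [ɖ], so the surface segment is [ɖ].

[zɪtupɖo]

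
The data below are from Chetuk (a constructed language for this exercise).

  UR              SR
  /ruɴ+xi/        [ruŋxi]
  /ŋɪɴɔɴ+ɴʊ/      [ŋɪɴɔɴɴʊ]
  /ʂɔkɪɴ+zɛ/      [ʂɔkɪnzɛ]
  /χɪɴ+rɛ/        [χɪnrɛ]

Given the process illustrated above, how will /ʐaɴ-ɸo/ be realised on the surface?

The data show regressive place assimilation: /ɴ/ → [ŋ] before /x/; /ɴ/ → [n] before /z/; /ɴ/ → [n] before /r/. In each pair only place changes, matching the following consonant, while manner and voice stay constant.
Nothing changes in [ŋɪɴɔɴɴʊ]: there the adjacent consonants already agree in place (/ɴ/ and /ɴ/ are both uvular), so this form is consistent with the same rule.
The rule targets /ɴ/ (voiced uvular nasal), which sits before the trigger /ɸ/ (bilabial).
A voiced bilabial nasal is [m], so the surface segment is [m].

[ʐamɸo]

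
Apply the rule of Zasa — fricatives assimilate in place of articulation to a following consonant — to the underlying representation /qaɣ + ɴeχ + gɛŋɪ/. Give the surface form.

[qaʁɴexgɛŋɪ]

/ɣ/ is a voiced velar fricative. The following trigger /ɴ/ is uvular, so /ɣ/ must become uvular as well.
The voiced uvular fricative is [ʁ], so /ɣ/ → [ʁ].
At the second juncture, /χ/ likewise becomes [x] adjacent to /g/.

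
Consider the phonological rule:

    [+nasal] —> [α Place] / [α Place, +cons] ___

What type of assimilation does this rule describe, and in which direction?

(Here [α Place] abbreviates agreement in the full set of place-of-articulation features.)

progressive place assimilation

The shared variable α links the value of the place features (abbreviated [Place]) on the target to the same value on the neighbouring segment, so place is the feature that assimilates.
Since the environment is written before the underscore, the trigger precedes the target; the direction is progressive.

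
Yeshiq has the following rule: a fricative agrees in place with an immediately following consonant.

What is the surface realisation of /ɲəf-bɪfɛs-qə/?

The rule targets /f/ (voiceless labiodental fricative), which sits before the trigger /b/ (bilabial).
Changing only its place to bilabial gives [ɸ] — the voiceless bilabial fricative.
At the second juncture, /s/ likewise becomes [χ] adjacent to /q/.

[ɲəɸbɪfɛχqə]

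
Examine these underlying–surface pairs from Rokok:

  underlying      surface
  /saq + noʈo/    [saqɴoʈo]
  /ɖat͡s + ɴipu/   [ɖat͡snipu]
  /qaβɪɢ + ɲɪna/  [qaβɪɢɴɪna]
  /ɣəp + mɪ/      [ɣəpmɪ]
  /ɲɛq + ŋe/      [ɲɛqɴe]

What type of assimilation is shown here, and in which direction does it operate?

progressive place assimilation

Underlying /n/ is realised as [ɴ] next to /q/; /q/ itself does not change.
/n/ is alveolar while /q/ is uvular; the output [ɴ] is uvular, matching the trigger — so the feature that spreads is place.
Manner and voice are unchanged, so the assimilation is partial, not total.
Checking the remaining alternations: /ɴ/ → [n] after /t͡s/ (uvular → alveolar, matching alveolar); /ɲ/ → [ɴ] after /ɢ/ (palatal → uvular, matching uvular); /ŋ/ → [ɴ] after /q/ (velar → uvular, matching uvular) — only place changes, and always toward the preceding segment.
Nothing changes in [ɣəpmɪ]: there the adjacent consonants already agree in place (/m/ and /p/ are both bilabial), so this form is consistent with the same rule.
The trigger is the preceding segment, so the direction is progressive (perseverative).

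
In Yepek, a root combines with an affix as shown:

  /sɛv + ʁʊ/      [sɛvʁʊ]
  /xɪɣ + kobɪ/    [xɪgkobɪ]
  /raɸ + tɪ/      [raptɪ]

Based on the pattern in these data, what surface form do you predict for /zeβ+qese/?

The data show regressive manner assimilation: /ɣ/ → [g] before /k/; /ɸ/ → [p] before /t/. In each pair only manner changes, matching the following consonant, while place and voice stay constant.
No alternation appears in [sɛvʁʊ]: there the adjacent consonants already agree in manner (/v/ and /ʁ/ are both fricatives), so this form is consistent with the same rule.
/β/ is a voiced bilabial fricative. The following trigger /q/ is a stop, so /β/ must become a stop as well.
Changing only its manner to stop gives [b] — the voiced bilabial stop.

[zebqese]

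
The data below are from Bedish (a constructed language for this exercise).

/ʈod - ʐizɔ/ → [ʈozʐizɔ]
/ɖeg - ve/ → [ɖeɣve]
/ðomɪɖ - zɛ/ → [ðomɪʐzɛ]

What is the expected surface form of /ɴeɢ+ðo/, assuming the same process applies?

The data show regressive manner assimilation: /d/ → [z] before /ʐ/; /g/ → [ɣ] before /v/; /ɖ/ → [ʐ] before /z/. In each pair only manner changes, matching the following consonant, while place and voice stay constant.
/ɢ/ is a voiced uvular stop. The following trigger /ð/ is a fricative, so /ɢ/ must become a fricative as well.
Changing only its manner to fricative gives [ʁ] — the voiced uvular fricative.

[ɴeʁðo]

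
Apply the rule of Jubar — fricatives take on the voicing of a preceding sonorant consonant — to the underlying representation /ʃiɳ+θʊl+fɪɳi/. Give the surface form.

/θ/ is a voiceless dental fricative. The preceding trigger /ɳ/ is voiced, so /θ/ must become voiced as well.
Changing only its voicing to voiced gives [ð] — the voiced dental fricative.
At the second juncture, /f/ likewise becomes [v] adjacent to /l/.

[ʃiɳðʊlvɪɳi]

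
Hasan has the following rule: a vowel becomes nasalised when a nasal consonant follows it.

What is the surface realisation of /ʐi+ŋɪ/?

The vowel /i/ is adjacent to the following nasal /ŋ/, so it acquires [+nasal] and surfaces as [ĩ].

[ʐĩŋɪ]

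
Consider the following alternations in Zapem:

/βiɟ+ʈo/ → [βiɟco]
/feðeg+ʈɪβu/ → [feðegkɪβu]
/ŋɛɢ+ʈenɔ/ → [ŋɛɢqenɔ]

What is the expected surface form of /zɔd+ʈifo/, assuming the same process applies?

[zɔdtifo]

The data show progressive place assimilation: /ʈ/ → [c] after /ɟ/; /ʈ/ → [k] after /g/; /ʈ/ → [q] after /ɢ/. In each pair only place changes, matching the preceding consonant, while manner and voice stay constant.
/ʈ/ is a voiceless retroflex stop. The preceding trigger /d/ is alveolar, so /ʈ/ must become alveolar as well.
The voiceless alveolar stop is [t], so /ʈ/ → [t].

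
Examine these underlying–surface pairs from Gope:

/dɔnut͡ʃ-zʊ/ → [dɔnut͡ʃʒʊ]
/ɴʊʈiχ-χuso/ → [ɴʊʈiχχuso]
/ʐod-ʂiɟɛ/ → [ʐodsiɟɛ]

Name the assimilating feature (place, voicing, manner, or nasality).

place

The segment that alternates is /z/, which surfaces as [ʒ] when adjacent to /t͡ʃ/.
The change alveolar → postalveolar matches the place of the preceding /t͡ʃ/, identifying this as place assimilation.
The same holds elsewhere in the data: /ʂ/ → [s] after /d/ (retroflex → alveolar, matching alveolar) — only place changes, and always toward the preceding segment.
No alternation appears in [ɴʊʈiχχuso]: there the adjacent consonants already agree in place (/χ/ and /χ/ are both uvular), so this form is consistent with the same rule.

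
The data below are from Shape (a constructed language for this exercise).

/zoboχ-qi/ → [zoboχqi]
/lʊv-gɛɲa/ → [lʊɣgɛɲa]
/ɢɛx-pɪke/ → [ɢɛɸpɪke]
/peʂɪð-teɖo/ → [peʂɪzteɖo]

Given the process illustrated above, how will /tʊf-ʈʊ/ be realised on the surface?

The data show regressive place assimilation: /v/ → [ɣ] before /g/; /x/ → [ɸ] before /p/; /ð/ → [z] before /t/. In each pair only place changes, matching the following consonant, while manner and voice stay constant.
Nothing changes in [zoboχqi]: there the adjacent consonants already agree in place (/χ/ and /q/ are both uvular), so this form is consistent with the same rule.
/f/ is a voiceless labiodental fricative. The following trigger /ʈ/ is retroflex, so /f/ must become retroflex as well.
A voiceless retroflex fricative is [ʂ], so the surface segment is [ʂ].

[tʊʂʈʊ]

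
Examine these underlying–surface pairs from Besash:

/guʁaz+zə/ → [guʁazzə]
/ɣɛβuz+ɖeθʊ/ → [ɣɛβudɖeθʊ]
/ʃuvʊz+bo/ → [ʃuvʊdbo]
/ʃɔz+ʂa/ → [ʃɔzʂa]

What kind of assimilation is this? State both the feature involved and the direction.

regressive manner assimilation

The segment that alternates is /z/, which surfaces as [d] when adjacent to /ɖ/.
The change fricative → stop matches the manner of the following /ɖ/, identifying this as manner assimilation.
Place and voice are unchanged, so the assimilation is partial, not total.
Checking the remaining alternation: /z/ → [d] before /b/ (fricative → stop, matching a stop) — only manner changes, and always toward the following segment.
No alternation appears in [guʁazzə], [ʃɔzʂa]: there the adjacent consonants already agree in manner (/z/ and /z/ are both fricatives; /z/ and /ʂ/ are both fricatives), so these forms are consistent with the same rule.
The trigger is the following segment, so the direction is regressive (anticipatory).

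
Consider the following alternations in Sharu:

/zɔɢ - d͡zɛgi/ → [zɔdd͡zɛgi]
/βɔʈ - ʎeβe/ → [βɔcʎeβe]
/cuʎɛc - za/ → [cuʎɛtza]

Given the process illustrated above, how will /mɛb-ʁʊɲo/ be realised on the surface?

The data show regressive place assimilation: /ɢ/ → [d] before /d͡z/; /ʈ/ → [c] before /ʎ/; /c/ → [t] before /z/. In each pair only place changes, matching the following consonant, while manner and voice stay constant.
The rule targets /b/ (voiced bilabial stop), which sits before the trigger /ʁ/ (uvular).
The voiced uvular stop is [ɢ], so /b/ → [ɢ].

[mɛɢʁʊɲo]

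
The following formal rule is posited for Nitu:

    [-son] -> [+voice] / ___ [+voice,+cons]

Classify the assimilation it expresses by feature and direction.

regressive voicing assimilation

The structural change is [+voice], and the conditioning segment [+voice,+cons] (a voiced consonant) is itself voiced, so the target comes to share the voicing of its neighbour — voicing assimilation.
Since the environment is written after the underscore, the trigger follows the target; the direction is regressive.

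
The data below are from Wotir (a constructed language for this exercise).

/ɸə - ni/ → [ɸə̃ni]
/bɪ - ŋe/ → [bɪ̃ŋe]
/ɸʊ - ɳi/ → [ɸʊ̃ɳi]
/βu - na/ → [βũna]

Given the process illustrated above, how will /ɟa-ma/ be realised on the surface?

The data show regressive nasality assimilation (vowel nasalisation): /ə/ → [ə̃] before /n/; /ɪ/ → [ɪ̃] before /ŋ/; /ʊ/ → [ʊ̃] before /ɳ/; /u/ → [ũ] before /n/ — a vowel is nasalised by an immediately following nasal consonant.
The vowel /a/ is adjacent to the following nasal /m/, so it acquires [+nasal] and surfaces as [ã].

[ɟãma]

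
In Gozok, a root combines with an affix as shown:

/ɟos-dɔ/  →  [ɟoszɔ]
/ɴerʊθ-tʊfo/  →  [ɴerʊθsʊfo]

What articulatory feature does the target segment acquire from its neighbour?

Underlying /d/ is realised as [z] next to /s/; /s/ itself does not change.
/d/ is a stop while /s/ is a fricative; the output [z] is a fricative, matching the trigger — so the feature that spreads is manner.
Checking the remaining alternation: /t/ → [s] after /θ/ (stop → fricative, matching a fricative) — only manner changes, and always toward the preceding segment.

manner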